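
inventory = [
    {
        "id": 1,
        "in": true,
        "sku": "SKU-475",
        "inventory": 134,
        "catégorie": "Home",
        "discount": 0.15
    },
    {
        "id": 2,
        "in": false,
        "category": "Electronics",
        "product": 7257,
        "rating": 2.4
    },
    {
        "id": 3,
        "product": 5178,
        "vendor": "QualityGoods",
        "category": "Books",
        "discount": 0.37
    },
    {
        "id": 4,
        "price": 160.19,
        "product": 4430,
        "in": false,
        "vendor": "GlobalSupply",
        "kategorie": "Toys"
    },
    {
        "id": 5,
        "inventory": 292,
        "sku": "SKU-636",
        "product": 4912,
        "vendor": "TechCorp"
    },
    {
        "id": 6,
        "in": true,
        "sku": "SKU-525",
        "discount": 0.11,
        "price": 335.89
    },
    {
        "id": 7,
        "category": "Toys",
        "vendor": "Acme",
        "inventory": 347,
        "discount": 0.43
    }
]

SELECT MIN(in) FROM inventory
False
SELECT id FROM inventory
[1, 2, 3, 4, 5, 6, 7]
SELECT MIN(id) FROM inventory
1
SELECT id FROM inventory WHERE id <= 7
[1, 2, 3, 4, 5, 6, 7]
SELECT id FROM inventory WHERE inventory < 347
[1, 5]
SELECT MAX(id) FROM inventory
7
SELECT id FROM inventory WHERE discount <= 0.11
[6]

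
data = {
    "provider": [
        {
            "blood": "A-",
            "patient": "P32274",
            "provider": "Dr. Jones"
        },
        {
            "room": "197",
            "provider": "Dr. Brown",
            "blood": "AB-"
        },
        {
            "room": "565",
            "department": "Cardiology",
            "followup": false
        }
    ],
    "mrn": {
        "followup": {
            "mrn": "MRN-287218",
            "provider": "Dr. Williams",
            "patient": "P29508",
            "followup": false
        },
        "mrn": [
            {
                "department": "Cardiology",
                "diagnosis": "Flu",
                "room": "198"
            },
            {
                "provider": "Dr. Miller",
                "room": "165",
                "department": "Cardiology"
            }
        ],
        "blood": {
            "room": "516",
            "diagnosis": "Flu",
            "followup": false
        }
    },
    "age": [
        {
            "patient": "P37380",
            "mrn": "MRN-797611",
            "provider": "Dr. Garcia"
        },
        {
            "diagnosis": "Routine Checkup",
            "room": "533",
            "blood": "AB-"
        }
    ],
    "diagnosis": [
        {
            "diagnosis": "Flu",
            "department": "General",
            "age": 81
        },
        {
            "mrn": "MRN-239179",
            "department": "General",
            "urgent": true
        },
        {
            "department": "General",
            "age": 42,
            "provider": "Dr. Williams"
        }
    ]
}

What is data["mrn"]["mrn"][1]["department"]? "Cardiology"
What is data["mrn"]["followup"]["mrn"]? "MRN-287218"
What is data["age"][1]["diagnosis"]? "Routine Checkup"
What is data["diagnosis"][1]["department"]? "General"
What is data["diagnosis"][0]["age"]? 81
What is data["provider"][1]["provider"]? "Dr. Brown"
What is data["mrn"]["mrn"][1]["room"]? "165"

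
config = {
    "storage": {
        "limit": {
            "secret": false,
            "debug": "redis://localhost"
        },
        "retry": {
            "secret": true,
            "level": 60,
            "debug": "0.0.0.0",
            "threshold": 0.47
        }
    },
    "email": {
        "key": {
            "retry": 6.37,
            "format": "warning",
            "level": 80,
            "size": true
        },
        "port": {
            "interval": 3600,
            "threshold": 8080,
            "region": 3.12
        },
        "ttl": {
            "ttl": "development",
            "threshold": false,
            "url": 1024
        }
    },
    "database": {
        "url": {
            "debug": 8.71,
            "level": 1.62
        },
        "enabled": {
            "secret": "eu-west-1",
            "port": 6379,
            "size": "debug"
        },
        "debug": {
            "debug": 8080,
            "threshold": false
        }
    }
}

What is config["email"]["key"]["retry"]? 6.37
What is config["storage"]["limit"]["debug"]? "redis://localhost"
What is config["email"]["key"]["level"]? 80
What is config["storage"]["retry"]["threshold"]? 0.47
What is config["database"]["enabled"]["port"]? 6379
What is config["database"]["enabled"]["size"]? "debug"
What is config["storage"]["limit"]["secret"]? False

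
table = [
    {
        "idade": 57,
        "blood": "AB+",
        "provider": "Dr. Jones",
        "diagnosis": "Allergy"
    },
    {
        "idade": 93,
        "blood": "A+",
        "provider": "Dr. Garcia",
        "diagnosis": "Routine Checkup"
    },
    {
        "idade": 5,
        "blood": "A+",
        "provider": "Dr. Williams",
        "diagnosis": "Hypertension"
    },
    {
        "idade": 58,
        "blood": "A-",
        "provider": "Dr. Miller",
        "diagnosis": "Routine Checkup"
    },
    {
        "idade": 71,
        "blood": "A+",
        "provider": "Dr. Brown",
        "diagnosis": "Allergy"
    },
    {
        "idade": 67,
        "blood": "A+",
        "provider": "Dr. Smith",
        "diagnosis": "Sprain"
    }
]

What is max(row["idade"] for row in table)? 93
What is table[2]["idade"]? 5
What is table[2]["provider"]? "Dr. Williams"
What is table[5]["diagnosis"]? "Sprain"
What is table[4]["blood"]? "A+"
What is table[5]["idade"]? 67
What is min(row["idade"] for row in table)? 5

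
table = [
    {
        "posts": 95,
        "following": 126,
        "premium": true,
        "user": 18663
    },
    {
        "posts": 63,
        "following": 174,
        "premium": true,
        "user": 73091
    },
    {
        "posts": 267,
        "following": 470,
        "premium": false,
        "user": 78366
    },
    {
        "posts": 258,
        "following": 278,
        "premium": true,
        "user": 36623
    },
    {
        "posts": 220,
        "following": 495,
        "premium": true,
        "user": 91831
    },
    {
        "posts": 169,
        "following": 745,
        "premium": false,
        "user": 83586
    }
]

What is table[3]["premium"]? True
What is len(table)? 6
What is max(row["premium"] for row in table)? True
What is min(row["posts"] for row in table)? 63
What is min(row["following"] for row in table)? 126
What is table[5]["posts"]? 169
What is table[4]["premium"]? True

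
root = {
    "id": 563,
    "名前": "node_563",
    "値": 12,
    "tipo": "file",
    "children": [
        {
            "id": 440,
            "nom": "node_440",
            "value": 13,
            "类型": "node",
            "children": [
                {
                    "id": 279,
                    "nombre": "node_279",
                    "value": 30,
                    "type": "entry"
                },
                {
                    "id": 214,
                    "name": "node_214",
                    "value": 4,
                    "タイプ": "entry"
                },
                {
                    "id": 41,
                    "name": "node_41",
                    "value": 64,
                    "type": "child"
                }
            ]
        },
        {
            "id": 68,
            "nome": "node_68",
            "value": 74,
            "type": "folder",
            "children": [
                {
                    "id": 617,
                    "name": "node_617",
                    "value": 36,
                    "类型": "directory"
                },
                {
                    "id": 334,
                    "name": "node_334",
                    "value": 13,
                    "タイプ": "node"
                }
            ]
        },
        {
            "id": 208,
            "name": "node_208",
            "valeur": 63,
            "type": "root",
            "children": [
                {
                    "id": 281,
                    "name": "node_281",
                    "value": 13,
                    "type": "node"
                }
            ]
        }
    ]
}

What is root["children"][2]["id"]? 208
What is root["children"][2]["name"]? "node_208"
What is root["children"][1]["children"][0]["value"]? 36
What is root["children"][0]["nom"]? "node_440"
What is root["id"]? 563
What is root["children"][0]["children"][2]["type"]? "child"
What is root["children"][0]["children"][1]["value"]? 4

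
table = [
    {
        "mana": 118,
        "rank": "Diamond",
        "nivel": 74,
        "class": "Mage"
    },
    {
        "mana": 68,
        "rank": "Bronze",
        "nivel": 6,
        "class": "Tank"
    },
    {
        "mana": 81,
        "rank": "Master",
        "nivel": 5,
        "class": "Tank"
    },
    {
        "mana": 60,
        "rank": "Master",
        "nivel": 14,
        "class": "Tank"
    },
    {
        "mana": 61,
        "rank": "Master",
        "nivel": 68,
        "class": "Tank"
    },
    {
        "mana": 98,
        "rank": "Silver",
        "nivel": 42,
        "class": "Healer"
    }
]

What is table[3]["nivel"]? 14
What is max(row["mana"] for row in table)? 118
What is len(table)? 6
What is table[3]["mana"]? 60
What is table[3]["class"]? "Tank"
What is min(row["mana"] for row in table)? 60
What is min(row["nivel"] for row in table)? 5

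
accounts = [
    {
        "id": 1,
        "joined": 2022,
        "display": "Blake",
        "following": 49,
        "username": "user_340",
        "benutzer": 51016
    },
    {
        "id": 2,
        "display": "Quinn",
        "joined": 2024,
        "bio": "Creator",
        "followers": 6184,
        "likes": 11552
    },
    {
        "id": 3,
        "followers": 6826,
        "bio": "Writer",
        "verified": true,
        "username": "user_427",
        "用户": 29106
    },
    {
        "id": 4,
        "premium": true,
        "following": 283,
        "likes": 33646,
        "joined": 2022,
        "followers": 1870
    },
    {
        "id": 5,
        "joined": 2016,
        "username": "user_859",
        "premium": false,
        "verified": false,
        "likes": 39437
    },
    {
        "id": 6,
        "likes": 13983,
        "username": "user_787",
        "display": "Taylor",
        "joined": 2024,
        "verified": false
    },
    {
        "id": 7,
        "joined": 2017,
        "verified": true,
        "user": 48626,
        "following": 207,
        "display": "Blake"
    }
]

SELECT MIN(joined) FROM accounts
2016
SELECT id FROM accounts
[1, 2, 3, 4, 5, 6, 7]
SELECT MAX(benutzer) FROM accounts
51016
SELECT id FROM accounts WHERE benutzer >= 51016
[1]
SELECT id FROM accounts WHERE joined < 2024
[1, 4, 5, 7]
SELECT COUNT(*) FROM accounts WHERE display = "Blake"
2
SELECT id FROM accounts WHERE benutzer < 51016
[]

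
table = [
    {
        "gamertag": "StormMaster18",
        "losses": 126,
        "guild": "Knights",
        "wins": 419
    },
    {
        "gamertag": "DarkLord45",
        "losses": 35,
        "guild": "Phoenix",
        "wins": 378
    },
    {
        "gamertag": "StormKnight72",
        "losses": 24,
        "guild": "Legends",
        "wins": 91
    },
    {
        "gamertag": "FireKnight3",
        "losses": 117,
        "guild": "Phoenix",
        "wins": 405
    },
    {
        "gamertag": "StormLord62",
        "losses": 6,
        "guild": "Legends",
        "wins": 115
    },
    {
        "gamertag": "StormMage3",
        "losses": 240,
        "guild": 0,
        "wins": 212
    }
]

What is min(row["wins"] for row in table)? 91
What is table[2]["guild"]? "Legends"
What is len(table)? 6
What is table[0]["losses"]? 126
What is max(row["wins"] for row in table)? 419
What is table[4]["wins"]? 115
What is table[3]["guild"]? "Phoenix"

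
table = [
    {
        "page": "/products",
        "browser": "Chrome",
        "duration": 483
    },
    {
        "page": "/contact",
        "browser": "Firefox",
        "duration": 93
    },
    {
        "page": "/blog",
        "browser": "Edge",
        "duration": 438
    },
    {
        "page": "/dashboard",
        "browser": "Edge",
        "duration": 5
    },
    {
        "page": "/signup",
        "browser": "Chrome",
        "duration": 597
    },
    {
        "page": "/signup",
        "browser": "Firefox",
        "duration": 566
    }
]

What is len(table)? 6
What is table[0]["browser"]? "Chrome"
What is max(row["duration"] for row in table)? 597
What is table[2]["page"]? "/blog"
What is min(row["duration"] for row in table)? 5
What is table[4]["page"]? "/signup"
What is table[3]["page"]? "/dashboard"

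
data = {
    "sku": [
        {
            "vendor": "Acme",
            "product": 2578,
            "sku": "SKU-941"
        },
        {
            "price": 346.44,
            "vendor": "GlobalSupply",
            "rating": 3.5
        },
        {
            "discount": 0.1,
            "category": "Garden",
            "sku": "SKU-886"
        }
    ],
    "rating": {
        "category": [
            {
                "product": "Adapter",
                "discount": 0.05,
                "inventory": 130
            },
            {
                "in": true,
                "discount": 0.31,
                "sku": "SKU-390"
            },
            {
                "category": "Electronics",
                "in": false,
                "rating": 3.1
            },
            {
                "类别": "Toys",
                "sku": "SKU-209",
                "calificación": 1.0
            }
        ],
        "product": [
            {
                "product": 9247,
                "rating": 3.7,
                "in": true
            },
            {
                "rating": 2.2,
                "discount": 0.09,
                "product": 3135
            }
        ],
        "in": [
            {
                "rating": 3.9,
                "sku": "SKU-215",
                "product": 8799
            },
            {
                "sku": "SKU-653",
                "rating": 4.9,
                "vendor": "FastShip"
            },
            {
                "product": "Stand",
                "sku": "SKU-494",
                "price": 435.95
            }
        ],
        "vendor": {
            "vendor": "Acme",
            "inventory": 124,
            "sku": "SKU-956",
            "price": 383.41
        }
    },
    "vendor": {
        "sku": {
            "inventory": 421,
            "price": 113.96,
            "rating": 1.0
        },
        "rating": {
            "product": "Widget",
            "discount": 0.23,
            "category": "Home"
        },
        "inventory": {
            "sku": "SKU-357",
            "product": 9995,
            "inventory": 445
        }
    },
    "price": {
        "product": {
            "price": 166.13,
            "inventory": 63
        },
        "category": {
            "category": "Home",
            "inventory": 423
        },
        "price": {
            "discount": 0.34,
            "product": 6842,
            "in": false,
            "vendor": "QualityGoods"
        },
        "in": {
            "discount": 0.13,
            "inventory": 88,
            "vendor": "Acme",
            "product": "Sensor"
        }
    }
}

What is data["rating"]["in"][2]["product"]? "Stand"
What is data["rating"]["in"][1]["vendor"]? "FastShip"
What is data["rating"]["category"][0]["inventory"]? 130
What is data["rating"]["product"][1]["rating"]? 2.2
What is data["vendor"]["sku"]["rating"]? 1.0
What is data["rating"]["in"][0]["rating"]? 3.9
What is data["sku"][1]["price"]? 346.44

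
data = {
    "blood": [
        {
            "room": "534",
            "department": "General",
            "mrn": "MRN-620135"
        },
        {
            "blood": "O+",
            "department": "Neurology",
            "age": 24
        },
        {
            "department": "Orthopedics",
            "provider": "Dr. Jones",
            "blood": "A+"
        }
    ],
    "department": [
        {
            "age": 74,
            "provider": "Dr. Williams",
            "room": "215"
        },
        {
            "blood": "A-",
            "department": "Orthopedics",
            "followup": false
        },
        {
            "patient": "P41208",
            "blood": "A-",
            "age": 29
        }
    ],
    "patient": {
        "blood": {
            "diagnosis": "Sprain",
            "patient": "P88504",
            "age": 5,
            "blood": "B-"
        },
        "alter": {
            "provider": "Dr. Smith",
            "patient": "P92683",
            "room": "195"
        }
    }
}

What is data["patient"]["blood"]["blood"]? "B-"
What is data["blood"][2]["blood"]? "A+"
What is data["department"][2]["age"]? 29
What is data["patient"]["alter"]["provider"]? "Dr. Smith"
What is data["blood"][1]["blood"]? "O+"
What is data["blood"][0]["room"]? "534"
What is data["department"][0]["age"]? 74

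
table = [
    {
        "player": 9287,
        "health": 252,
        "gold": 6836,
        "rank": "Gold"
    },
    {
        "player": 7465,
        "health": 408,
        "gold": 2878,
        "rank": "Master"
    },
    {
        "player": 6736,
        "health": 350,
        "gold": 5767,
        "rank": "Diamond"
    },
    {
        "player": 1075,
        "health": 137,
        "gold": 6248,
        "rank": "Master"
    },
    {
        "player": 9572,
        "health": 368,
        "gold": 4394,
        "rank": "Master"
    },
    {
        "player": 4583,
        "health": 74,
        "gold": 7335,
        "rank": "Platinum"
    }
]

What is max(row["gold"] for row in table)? 7335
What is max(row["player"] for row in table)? 9572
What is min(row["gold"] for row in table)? 2878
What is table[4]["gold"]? 4394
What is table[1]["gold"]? 2878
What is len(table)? 6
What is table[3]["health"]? 137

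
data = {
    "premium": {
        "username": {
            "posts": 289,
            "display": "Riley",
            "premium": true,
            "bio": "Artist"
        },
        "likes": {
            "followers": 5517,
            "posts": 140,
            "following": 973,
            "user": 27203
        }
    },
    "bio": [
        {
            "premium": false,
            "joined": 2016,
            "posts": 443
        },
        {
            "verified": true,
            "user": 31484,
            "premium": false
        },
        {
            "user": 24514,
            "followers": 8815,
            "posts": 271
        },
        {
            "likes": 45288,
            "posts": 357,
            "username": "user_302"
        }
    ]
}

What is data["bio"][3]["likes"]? 45288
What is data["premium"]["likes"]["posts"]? 140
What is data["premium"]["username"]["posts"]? 289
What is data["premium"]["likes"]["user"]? 27203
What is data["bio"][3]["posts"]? 357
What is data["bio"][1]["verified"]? True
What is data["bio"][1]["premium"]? False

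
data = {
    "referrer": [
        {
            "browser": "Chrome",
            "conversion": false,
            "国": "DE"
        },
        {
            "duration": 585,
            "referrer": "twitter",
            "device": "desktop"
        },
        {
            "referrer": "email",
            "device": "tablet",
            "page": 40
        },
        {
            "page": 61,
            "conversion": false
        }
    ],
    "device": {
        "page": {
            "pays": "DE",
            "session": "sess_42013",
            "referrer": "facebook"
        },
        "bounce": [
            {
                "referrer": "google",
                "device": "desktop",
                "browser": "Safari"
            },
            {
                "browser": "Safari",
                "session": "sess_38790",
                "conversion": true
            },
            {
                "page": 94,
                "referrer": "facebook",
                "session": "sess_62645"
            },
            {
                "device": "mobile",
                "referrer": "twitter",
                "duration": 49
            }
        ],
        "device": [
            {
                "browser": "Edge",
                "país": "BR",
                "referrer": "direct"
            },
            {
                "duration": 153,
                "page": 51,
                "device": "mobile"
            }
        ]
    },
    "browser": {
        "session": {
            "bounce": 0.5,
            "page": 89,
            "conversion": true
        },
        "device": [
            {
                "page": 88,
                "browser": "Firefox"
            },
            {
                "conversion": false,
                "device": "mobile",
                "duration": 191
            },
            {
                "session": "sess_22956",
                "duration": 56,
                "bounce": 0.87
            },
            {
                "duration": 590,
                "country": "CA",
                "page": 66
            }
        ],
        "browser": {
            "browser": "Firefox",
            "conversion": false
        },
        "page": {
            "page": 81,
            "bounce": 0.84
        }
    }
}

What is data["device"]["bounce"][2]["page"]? 94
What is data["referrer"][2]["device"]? "tablet"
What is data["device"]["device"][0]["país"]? "BR"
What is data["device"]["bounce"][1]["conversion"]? True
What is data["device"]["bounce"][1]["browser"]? "Safari"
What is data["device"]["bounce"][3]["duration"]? 49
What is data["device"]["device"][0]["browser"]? "Edge"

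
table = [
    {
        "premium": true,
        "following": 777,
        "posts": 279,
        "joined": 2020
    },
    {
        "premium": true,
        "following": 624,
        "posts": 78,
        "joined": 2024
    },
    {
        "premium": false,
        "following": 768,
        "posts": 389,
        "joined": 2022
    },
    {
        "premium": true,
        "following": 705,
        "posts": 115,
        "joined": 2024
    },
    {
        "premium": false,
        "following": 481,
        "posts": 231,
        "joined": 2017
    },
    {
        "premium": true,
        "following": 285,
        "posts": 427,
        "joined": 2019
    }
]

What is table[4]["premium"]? False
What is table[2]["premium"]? False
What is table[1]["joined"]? 2024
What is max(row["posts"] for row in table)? 427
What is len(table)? 6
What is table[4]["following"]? 481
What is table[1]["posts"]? 78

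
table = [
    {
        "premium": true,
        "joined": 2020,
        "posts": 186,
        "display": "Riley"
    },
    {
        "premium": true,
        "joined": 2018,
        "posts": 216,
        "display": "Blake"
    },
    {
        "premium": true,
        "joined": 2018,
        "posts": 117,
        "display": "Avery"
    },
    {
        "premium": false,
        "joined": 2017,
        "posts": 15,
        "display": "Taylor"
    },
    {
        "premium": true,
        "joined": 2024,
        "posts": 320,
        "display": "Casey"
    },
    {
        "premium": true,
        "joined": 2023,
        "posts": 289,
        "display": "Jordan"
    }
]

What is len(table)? 6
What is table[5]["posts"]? 289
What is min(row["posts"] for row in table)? 15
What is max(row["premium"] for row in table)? True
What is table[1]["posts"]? 216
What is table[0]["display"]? "Riley"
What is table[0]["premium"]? True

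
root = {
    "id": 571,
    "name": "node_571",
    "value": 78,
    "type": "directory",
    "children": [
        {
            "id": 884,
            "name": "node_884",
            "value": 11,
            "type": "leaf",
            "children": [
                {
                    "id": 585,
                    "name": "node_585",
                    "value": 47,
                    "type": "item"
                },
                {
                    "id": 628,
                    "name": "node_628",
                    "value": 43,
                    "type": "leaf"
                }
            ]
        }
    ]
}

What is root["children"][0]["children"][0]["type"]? "item"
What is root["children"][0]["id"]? 884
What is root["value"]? 78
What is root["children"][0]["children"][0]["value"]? 47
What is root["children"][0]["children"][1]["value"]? 43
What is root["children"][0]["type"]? "leaf"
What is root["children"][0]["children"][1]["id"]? 628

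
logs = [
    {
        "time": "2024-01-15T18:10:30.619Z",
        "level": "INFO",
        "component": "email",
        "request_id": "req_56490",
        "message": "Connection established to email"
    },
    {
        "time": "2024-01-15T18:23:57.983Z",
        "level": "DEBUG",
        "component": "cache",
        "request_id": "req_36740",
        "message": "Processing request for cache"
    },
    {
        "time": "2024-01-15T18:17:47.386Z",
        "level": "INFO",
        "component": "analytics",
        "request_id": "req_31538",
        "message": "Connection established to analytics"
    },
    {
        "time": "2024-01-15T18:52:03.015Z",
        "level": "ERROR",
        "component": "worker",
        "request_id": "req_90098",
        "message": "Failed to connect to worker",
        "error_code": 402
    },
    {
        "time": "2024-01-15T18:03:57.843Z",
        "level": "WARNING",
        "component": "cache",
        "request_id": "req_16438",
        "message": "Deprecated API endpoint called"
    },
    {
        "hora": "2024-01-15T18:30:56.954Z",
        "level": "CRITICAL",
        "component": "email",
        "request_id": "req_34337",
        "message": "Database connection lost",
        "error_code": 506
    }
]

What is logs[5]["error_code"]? 506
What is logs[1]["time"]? "2024-01-15T18:23:57.983Z"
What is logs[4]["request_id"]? "req_16438"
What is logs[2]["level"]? "INFO"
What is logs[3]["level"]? "ERROR"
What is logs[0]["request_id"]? "req_56490"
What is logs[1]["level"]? "DEBUG"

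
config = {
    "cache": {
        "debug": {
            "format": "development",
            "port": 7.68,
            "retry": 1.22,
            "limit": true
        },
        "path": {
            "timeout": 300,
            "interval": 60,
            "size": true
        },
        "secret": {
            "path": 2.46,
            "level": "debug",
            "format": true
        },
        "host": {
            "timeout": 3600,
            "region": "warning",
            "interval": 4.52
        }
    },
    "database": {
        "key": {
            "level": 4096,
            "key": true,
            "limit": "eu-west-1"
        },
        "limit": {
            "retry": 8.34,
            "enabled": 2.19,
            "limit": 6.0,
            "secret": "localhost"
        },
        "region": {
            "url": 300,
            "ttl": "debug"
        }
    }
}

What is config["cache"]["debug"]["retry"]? 1.22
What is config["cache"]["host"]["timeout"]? 3600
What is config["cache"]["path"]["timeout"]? 300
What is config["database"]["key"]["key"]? True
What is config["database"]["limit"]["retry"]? 8.34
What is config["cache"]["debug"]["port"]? 7.68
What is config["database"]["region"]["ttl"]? "debug"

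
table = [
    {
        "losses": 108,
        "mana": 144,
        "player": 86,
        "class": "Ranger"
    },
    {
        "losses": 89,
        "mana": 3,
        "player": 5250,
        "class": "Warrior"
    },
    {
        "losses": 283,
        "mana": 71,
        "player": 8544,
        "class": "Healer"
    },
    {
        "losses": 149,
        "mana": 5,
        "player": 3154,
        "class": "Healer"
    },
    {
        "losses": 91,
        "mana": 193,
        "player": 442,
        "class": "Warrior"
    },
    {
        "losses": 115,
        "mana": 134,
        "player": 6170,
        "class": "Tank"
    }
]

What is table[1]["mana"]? 3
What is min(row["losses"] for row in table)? 89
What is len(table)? 6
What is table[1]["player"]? 5250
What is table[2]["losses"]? 283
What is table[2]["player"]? 8544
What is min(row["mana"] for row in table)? 3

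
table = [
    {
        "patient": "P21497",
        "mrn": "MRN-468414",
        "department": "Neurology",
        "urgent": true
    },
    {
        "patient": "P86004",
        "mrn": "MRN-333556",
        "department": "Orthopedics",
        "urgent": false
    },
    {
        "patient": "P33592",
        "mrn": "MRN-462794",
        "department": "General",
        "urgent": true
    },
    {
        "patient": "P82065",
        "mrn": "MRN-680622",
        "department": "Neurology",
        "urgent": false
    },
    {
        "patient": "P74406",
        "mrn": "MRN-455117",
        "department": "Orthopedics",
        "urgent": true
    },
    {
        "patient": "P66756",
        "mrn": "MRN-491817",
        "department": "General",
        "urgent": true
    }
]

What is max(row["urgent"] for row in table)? True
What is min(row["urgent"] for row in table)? False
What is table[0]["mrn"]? "MRN-468414"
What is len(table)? 6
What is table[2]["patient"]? "P33592"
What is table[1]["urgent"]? False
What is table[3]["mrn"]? "MRN-680622"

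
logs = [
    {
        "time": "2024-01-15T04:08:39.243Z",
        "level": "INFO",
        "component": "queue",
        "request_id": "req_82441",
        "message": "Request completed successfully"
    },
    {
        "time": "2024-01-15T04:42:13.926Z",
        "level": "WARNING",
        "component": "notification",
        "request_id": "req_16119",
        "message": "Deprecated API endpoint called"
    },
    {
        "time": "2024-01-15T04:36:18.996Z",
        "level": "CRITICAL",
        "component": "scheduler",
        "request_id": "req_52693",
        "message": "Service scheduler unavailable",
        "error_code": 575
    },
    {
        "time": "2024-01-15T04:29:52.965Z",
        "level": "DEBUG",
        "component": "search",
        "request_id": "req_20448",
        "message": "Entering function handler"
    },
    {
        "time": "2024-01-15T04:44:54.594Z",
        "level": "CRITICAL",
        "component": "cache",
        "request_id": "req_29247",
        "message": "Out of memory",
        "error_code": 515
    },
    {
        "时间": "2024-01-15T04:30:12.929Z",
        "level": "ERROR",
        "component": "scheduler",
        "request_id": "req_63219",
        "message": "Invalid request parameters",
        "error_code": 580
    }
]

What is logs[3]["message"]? "Entering function handler"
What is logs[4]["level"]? "CRITICAL"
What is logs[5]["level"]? "ERROR"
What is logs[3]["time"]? "2024-01-15T04:29:52.965Z"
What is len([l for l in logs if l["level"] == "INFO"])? 1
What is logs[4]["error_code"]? 515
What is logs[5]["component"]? "scheduler"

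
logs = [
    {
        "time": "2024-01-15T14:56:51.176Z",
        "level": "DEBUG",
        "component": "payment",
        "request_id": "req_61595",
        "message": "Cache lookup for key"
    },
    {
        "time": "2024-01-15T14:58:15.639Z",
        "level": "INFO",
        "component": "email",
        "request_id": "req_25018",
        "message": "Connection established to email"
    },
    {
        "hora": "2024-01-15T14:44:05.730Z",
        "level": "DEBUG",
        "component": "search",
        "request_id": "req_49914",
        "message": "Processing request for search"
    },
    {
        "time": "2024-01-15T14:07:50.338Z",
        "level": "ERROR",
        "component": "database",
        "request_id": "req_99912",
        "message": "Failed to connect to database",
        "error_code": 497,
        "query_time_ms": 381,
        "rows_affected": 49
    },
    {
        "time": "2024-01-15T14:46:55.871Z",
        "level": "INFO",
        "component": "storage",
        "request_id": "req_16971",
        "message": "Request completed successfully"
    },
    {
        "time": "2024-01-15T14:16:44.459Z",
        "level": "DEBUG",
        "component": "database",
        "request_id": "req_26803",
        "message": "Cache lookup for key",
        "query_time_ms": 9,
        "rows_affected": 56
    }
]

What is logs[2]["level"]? "DEBUG"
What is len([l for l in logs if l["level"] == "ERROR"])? 1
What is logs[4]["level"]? "INFO"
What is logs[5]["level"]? "DEBUG"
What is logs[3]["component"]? "database"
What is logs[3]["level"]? "ERROR"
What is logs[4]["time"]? "2024-01-15T14:46:55.871Z"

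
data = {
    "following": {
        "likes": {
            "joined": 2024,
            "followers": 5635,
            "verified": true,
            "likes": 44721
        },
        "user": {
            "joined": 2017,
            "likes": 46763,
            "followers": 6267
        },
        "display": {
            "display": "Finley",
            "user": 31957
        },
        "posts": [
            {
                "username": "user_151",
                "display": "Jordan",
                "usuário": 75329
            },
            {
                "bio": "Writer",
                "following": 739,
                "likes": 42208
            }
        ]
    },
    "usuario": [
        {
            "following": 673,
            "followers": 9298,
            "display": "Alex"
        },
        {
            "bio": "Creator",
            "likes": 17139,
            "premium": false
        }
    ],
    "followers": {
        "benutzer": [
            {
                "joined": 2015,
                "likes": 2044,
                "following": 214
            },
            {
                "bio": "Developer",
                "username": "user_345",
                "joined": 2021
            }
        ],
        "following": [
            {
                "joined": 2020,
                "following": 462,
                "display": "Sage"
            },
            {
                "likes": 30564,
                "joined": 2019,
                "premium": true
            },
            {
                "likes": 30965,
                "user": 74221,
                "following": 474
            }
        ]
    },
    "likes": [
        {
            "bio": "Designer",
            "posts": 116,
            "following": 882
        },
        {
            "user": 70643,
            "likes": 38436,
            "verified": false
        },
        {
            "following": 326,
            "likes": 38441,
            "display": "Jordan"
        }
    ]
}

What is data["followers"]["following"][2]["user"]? 74221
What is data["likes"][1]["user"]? 70643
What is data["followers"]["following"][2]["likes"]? 30965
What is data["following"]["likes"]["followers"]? 5635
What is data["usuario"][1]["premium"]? False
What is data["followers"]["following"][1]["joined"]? 2019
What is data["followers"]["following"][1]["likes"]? 30564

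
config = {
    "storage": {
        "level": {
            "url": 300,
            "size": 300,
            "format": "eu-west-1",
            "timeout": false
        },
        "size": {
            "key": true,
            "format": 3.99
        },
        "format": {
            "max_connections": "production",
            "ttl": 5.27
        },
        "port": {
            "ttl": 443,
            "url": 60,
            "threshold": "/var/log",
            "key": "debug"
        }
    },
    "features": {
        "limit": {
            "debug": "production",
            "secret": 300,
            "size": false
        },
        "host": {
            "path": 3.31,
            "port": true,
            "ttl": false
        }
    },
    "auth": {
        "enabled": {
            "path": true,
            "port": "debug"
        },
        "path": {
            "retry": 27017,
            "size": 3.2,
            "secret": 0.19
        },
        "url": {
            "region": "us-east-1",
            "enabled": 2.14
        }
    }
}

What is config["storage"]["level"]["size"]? 300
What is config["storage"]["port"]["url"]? 60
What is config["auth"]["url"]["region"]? "us-east-1"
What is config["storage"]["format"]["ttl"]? 5.27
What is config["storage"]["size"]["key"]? True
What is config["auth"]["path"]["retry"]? 27017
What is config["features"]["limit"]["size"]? False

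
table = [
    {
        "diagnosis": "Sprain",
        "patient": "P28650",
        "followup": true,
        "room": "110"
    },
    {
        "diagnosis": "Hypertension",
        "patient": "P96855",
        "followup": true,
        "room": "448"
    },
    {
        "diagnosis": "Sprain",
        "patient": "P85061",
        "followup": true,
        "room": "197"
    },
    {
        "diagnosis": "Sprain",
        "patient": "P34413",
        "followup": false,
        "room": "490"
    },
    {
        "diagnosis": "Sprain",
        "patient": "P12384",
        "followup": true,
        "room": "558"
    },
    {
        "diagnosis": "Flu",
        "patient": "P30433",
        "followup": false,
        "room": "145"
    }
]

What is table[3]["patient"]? "P34413"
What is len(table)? 6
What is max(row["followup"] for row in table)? True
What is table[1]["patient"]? "P96855"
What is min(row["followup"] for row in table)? False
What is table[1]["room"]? "448"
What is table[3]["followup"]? False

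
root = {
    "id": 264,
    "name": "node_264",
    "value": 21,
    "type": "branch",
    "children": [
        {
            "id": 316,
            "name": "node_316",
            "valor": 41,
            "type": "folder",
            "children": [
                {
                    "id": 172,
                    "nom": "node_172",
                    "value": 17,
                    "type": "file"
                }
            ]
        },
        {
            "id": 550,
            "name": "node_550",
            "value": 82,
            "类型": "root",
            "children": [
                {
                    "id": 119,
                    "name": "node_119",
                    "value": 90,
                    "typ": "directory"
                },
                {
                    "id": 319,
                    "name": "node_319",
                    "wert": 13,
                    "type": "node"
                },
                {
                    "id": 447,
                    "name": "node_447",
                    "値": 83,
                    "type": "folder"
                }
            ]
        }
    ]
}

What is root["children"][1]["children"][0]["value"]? 90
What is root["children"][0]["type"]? "folder"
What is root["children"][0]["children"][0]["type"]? "file"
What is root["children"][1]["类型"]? "root"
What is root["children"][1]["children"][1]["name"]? "node_319"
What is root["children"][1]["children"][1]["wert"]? 13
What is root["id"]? 264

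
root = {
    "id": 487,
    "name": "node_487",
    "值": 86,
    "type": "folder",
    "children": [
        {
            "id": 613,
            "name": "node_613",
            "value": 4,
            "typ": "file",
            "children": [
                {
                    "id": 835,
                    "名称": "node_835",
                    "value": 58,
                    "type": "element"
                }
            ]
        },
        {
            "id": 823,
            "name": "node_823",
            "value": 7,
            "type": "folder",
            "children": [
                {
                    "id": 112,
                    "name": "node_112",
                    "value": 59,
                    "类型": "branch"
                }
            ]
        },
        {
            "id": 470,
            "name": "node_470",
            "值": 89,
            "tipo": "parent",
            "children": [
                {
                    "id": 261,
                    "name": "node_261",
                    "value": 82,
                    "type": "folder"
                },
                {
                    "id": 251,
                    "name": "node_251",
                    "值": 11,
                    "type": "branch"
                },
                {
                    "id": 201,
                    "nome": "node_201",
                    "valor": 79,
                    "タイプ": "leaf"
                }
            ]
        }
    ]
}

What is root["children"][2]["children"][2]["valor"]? 79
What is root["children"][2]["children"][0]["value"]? 82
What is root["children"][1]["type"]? "folder"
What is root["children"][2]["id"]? 470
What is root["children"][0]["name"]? "node_613"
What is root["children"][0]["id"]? 613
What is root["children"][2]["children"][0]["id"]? 261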